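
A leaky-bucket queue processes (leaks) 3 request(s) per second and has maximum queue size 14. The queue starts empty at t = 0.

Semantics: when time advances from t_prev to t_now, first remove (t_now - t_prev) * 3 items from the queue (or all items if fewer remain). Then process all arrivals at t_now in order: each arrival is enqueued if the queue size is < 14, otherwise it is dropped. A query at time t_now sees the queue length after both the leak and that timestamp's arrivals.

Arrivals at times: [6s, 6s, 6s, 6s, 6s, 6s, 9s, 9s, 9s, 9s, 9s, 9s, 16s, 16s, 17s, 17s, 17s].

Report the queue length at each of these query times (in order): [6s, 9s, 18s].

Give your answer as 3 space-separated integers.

Answer: 6 6 0

Derivation:
Queue lengths at query times:
  query t=6s: backlog = 6
  query t=9s: backlog = 6
  query t=18s: backlog = 0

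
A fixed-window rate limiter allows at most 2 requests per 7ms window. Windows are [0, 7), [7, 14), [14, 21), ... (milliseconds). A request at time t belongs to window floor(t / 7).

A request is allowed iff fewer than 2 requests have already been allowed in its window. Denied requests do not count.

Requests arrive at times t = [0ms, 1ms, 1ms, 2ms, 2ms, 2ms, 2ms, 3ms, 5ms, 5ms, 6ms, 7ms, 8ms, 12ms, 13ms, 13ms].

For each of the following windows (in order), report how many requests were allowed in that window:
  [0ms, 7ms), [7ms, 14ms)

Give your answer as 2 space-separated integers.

Answer: 2 2

Derivation:
Processing requests:
  req#1 t=0ms (window 0): ALLOW
  req#2 t=1ms (window 0): ALLOW
  req#3 t=1ms (window 0): DENY
  req#4 t=2ms (window 0): DENY
  req#5 t=2ms (window 0): DENY
  req#6 t=2ms (window 0): DENY
  req#7 t=2ms (window 0): DENY
  req#8 t=3ms (window 0): DENY
  req#9 t=5ms (window 0): DENY
  req#10 t=5ms (window 0): DENY
  req#11 t=6ms (window 0): DENY
  req#12 t=7ms (window 1): ALLOW
  req#13 t=8ms (window 1): ALLOW
  req#14 t=12ms (window 1): DENY
  req#15 t=13ms (window 1): DENY
  req#16 t=13ms (window 1): DENY

Allowed counts by window: 2 2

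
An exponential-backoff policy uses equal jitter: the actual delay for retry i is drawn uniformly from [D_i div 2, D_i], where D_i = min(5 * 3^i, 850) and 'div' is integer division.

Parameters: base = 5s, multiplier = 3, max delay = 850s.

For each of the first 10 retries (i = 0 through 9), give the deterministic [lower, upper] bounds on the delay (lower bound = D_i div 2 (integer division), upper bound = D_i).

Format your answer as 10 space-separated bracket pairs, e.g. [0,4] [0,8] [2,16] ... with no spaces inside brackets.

Computing bounds per retry:
  i=0: D_i=min(5*3^0,850)=5, bounds=[2,5]
  i=1: D_i=min(5*3^1,850)=15, bounds=[7,15]
  i=2: D_i=min(5*3^2,850)=45, bounds=[22,45]
  i=3: D_i=min(5*3^3,850)=135, bounds=[67,135]
  i=4: D_i=min(5*3^4,850)=405, bounds=[202,405]
  i=5: D_i=min(5*3^5,850)=850, bounds=[425,850]
  i=6: D_i=min(5*3^6,850)=850, bounds=[425,850]
  i=7: D_i=min(5*3^7,850)=850, bounds=[425,850]
  i=8: D_i=min(5*3^8,850)=850, bounds=[425,850]
  i=9: D_i=min(5*3^9,850)=850, bounds=[425,850]

Answer: [2,5] [7,15] [22,45] [67,135] [202,405] [425,850] [425,850] [425,850] [425,850] [425,850]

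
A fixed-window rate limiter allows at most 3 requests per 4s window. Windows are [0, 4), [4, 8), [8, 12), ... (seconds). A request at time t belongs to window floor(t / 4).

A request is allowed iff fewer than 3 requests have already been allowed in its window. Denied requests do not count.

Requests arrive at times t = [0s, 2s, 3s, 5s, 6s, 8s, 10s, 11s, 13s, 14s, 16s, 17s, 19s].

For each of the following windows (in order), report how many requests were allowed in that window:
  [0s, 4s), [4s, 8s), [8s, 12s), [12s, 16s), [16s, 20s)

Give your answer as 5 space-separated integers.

Answer: 3 2 3 2 3

Derivation:
Processing requests:
  req#1 t=0s (window 0): ALLOW
  req#2 t=2s (window 0): ALLOW
  req#3 t=3s (window 0): ALLOW
  req#4 t=5s (window 1): ALLOW
  req#5 t=6s (window 1): ALLOW
  req#6 t=8s (window 2): ALLOW
  req#7 t=10s (window 2): ALLOW
  req#8 t=11s (window 2): ALLOW
  req#9 t=13s (window 3): ALLOW
  req#10 t=14s (window 3): ALLOW
  req#11 t=16s (window 4): ALLOW
  req#12 t=17s (window 4): ALLOW
  req#13 t=19s (window 4): ALLOW

Allowed counts by window: 3 2 3 2 3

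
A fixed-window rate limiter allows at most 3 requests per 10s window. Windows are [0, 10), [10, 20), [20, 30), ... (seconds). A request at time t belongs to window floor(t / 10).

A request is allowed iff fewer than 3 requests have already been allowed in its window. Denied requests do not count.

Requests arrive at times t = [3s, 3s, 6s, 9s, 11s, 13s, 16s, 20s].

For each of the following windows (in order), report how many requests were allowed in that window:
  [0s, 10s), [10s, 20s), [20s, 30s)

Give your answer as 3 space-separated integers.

Answer: 3 3 1

Derivation:
Processing requests:
  req#1 t=3s (window 0): ALLOW
  req#2 t=3s (window 0): ALLOW
  req#3 t=6s (window 0): ALLOW
  req#4 t=9s (window 0): DENY
  req#5 t=11s (window 1): ALLOW
  req#6 t=13s (window 1): ALLOW
  req#7 t=16s (window 1): ALLOW
  req#8 t=20s (window 2): ALLOW

Allowed counts by window: 3 3 1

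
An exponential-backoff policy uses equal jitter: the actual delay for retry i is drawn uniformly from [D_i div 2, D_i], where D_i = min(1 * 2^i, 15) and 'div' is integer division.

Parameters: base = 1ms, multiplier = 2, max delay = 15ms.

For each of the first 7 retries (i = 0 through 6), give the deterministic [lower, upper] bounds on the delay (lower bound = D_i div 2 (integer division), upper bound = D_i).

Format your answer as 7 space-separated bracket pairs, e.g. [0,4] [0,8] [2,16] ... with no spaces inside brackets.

Answer: [0,1] [1,2] [2,4] [4,8] [7,15] [7,15] [7,15]

Derivation:
Computing bounds per retry:
  i=0: D_i=min(1*2^0,15)=1, bounds=[0,1]
  i=1: D_i=min(1*2^1,15)=2, bounds=[1,2]
  i=2: D_i=min(1*2^2,15)=4, bounds=[2,4]
  i=3: D_i=min(1*2^3,15)=8, bounds=[4,8]
  i=4: D_i=min(1*2^4,15)=15, bounds=[7,15]
  i=5: D_i=min(1*2^5,15)=15, bounds=[7,15]
  i=6: D_i=min(1*2^6,15)=15, bounds=[7,15]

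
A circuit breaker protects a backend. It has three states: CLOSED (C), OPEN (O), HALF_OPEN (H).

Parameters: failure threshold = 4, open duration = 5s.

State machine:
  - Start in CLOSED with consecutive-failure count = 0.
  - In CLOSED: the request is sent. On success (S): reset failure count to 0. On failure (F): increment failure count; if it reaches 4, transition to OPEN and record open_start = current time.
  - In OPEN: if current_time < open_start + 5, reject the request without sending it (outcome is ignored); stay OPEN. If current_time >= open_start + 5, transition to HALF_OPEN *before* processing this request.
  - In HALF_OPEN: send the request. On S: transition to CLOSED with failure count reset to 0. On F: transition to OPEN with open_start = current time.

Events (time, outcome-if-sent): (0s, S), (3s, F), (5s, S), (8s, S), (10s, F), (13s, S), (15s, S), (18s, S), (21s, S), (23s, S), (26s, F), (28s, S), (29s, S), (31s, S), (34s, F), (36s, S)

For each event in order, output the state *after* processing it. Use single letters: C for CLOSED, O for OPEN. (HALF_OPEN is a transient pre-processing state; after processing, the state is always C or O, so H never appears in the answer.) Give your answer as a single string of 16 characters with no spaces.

State after each event:
  event#1 t=0s outcome=S: state=CLOSED
  event#2 t=3s outcome=F: state=CLOSED
  event#3 t=5s outcome=S: state=CLOSED
  event#4 t=8s outcome=S: state=CLOSED
  event#5 t=10s outcome=F: state=CLOSED
  event#6 t=13s outcome=S: state=CLOSED
  event#7 t=15s outcome=S: state=CLOSED
  event#8 t=18s outcome=S: state=CLOSED
  event#9 t=21s outcome=S: state=CLOSED
  event#10 t=23s outcome=S: state=CLOSED
  event#11 t=26s outcome=F: state=CLOSED
  event#12 t=28s outcome=S: state=CLOSED
  event#13 t=29s outcome=S: state=CLOSED
  event#14 t=31s outcome=S: state=CLOSED
  event#15 t=34s outcome=F: state=CLOSED
  event#16 t=36s outcome=S: state=CLOSED

Answer: CCCCCCCCCCCCCCCC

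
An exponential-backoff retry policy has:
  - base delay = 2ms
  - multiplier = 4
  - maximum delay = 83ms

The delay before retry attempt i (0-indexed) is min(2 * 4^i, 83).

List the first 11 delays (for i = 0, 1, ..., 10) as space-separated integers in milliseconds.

Computing each delay:
  i=0: min(2*4^0, 83) = 2
  i=1: min(2*4^1, 83) = 8
  i=2: min(2*4^2, 83) = 32
  i=3: min(2*4^3, 83) = 83
  i=4: min(2*4^4, 83) = 83
  i=5: min(2*4^5, 83) = 83
  i=6: min(2*4^6, 83) = 83
  i=7: min(2*4^7, 83) = 83
  i=8: min(2*4^8, 83) = 83
  i=9: min(2*4^9, 83) = 83
  i=10: min(2*4^10, 83) = 83

Answer: 2 8 32 83 83 83 83 83 83 83 83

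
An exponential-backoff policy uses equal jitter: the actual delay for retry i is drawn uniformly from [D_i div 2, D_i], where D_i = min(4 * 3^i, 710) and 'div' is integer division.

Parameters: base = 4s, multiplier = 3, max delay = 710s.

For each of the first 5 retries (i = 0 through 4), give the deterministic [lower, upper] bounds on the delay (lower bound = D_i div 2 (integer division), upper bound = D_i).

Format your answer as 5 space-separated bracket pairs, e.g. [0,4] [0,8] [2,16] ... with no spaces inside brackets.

Computing bounds per retry:
  i=0: D_i=min(4*3^0,710)=4, bounds=[2,4]
  i=1: D_i=min(4*3^1,710)=12, bounds=[6,12]
  i=2: D_i=min(4*3^2,710)=36, bounds=[18,36]
  i=3: D_i=min(4*3^3,710)=108, bounds=[54,108]
  i=4: D_i=min(4*3^4,710)=324, bounds=[162,324]

Answer: [2,4] [6,12] [18,36] [54,108] [162,324]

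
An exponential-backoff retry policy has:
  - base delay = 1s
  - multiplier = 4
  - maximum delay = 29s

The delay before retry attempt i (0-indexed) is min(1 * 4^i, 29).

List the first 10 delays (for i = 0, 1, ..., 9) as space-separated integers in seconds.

Computing each delay:
  i=0: min(1*4^0, 29) = 1
  i=1: min(1*4^1, 29) = 4
  i=2: min(1*4^2, 29) = 16
  i=3: min(1*4^3, 29) = 29
  i=4: min(1*4^4, 29) = 29
  i=5: min(1*4^5, 29) = 29
  i=6: min(1*4^6, 29) = 29
  i=7: min(1*4^7, 29) = 29
  i=8: min(1*4^8, 29) = 29
  i=9: min(1*4^9, 29) = 29

Answer: 1 4 16 29 29 29 29 29 29 29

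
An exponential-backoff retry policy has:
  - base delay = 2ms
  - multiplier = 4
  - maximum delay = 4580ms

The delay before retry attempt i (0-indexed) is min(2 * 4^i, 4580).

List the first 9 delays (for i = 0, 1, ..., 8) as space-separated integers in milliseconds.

Answer: 2 8 32 128 512 2048 4580 4580 4580

Derivation:
Computing each delay:
  i=0: min(2*4^0, 4580) = 2
  i=1: min(2*4^1, 4580) = 8
  i=2: min(2*4^2, 4580) = 32
  i=3: min(2*4^3, 4580) = 128
  i=4: min(2*4^4, 4580) = 512
  i=5: min(2*4^5, 4580) = 2048
  i=6: min(2*4^6, 4580) = 4580
  i=7: min(2*4^7, 4580) = 4580
  i=8: min(2*4^8, 4580) = 4580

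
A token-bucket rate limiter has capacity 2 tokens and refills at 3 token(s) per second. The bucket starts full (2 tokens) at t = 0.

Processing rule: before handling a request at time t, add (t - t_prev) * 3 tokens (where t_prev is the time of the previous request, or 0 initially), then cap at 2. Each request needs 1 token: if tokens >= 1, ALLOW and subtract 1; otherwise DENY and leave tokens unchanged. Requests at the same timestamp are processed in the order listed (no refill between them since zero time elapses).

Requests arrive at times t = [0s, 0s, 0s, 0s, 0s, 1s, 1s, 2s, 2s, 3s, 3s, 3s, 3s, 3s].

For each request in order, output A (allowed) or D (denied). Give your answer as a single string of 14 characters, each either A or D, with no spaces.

Simulating step by step:
  req#1 t=0s: ALLOW
  req#2 t=0s: ALLOW
  req#3 t=0s: DENY
  req#4 t=0s: DENY
  req#5 t=0s: DENY
  req#6 t=1s: ALLOW
  req#7 t=1s: ALLOW
  req#8 t=2s: ALLOW
  req#9 t=2s: ALLOW
  req#10 t=3s: ALLOW
  req#11 t=3s: ALLOW
  req#12 t=3s: DENY
  req#13 t=3s: DENY
  req#14 t=3s: DENY

Answer: AADDDAAAAAADDD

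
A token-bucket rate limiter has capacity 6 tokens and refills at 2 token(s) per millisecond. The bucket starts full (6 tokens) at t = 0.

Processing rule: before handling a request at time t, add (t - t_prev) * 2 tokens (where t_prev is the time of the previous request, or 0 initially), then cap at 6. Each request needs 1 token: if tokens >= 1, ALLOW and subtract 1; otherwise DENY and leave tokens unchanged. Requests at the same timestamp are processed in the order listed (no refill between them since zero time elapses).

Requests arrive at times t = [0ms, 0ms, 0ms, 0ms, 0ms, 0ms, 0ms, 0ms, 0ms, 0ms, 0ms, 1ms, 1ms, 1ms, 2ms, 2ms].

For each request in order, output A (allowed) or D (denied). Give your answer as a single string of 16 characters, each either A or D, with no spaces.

Simulating step by step:
  req#1 t=0ms: ALLOW
  req#2 t=0ms: ALLOW
  req#3 t=0ms: ALLOW
  req#4 t=0ms: ALLOW
  req#5 t=0ms: ALLOW
  req#6 t=0ms: ALLOW
  req#7 t=0ms: DENY
  req#8 t=0ms: DENY
  req#9 t=0ms: DENY
  req#10 t=0ms: DENY
  req#11 t=0ms: DENY
  req#12 t=1ms: ALLOW
  req#13 t=1ms: ALLOW
  req#14 t=1ms: DENY
  req#15 t=2ms: ALLOW
  req#16 t=2ms: ALLOW

Answer: AAAAAADDDDDAADAA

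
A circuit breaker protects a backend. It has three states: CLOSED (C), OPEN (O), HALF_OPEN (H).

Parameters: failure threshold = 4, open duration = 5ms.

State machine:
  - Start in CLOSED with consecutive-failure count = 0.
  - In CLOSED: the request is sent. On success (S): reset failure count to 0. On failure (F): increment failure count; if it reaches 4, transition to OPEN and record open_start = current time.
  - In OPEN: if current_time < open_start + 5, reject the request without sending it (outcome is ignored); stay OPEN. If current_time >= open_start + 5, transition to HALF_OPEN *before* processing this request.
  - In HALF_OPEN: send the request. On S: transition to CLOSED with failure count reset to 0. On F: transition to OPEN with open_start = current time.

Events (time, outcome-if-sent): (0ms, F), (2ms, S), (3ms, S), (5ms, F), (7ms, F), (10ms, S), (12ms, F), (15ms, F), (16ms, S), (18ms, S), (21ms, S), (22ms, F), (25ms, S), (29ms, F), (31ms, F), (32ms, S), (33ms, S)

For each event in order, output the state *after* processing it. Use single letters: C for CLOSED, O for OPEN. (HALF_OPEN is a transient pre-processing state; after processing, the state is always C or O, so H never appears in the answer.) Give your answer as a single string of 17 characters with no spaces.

Answer: CCCCCCCCCCCCCCCCC

Derivation:
State after each event:
  event#1 t=0ms outcome=F: state=CLOSED
  event#2 t=2ms outcome=S: state=CLOSED
  event#3 t=3ms outcome=S: state=CLOSED
  event#4 t=5ms outcome=F: state=CLOSED
  event#5 t=7ms outcome=F: state=CLOSED
  event#6 t=10ms outcome=S: state=CLOSED
  event#7 t=12ms outcome=F: state=CLOSED
  event#8 t=15ms outcome=F: state=CLOSED
  event#9 t=16ms outcome=S: state=CLOSED
  event#10 t=18ms outcome=S: state=CLOSED
  event#11 t=21ms outcome=S: state=CLOSED
  event#12 t=22ms outcome=F: state=CLOSED
  event#13 t=25ms outcome=S: state=CLOSED
  event#14 t=29ms outcome=F: state=CLOSED
  event#15 t=31ms outcome=F: state=CLOSED
  event#16 t=32ms outcome=S: state=CLOSED
  event#17 t=33ms outcome=S: state=CLOSED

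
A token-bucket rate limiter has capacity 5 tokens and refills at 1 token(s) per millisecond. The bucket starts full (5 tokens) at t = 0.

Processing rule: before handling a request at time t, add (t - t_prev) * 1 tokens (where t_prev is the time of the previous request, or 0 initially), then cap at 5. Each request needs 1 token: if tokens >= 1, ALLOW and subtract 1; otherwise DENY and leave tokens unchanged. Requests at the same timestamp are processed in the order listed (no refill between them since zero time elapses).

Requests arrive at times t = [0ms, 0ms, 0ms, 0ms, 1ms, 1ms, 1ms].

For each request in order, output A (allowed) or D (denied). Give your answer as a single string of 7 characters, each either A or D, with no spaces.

Answer: AAAAAAD

Derivation:
Simulating step by step:
  req#1 t=0ms: ALLOW
  req#2 t=0ms: ALLOW
  req#3 t=0ms: ALLOW
  req#4 t=0ms: ALLOW
  req#5 t=1ms: ALLOW
  req#6 t=1ms: ALLOW
  req#7 t=1ms: DENY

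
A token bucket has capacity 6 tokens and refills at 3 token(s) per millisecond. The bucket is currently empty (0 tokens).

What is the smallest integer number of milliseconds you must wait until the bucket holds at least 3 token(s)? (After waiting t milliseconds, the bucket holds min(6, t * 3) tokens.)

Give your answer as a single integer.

Need t * 3 >= 3, so t >= 3/3.
Smallest integer t = ceil(3/3) = 1.

Answer: 1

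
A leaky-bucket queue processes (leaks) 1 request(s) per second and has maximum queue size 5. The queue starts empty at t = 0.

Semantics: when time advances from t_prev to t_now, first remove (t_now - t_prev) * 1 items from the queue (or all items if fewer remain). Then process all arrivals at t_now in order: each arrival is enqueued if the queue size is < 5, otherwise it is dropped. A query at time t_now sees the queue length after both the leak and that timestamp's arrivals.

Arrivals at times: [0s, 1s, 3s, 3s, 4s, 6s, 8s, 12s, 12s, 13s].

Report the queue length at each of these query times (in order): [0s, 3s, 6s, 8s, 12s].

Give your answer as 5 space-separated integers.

Queue lengths at query times:
  query t=0s: backlog = 1
  query t=3s: backlog = 2
  query t=6s: backlog = 1
  query t=8s: backlog = 1
  query t=12s: backlog = 2

Answer: 1 2 1 1 2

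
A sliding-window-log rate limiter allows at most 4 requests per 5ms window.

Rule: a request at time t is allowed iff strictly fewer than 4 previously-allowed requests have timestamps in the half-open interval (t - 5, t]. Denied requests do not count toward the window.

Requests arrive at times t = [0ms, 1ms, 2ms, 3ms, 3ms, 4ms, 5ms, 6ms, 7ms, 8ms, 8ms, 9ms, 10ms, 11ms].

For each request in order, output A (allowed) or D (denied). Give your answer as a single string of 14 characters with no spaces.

Answer: AAAADDAAAADDAA

Derivation:
Tracking allowed requests in the window:
  req#1 t=0ms: ALLOW
  req#2 t=1ms: ALLOW
  req#3 t=2ms: ALLOW
  req#4 t=3ms: ALLOW
  req#5 t=3ms: DENY
  req#6 t=4ms: DENY
  req#7 t=5ms: ALLOW
  req#8 t=6ms: ALLOW
  req#9 t=7ms: ALLOW
  req#10 t=8ms: ALLOW
  req#11 t=8ms: DENY
  req#12 t=9ms: DENY
  req#13 t=10ms: ALLOW
  req#14 t=11ms: ALLOW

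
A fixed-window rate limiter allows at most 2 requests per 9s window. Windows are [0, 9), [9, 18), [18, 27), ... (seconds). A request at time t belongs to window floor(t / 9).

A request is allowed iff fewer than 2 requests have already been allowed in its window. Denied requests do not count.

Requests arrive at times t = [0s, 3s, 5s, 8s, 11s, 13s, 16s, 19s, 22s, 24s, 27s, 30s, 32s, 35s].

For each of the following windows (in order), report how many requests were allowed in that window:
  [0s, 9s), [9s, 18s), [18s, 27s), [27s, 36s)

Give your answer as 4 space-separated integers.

Answer: 2 2 2 2

Derivation:
Processing requests:
  req#1 t=0s (window 0): ALLOW
  req#2 t=3s (window 0): ALLOW
  req#3 t=5s (window 0): DENY
  req#4 t=8s (window 0): DENY
  req#5 t=11s (window 1): ALLOW
  req#6 t=13s (window 1): ALLOW
  req#7 t=16s (window 1): DENY
  req#8 t=19s (window 2): ALLOW
  req#9 t=22s (window 2): ALLOW
  req#10 t=24s (window 2): DENY
  req#11 t=27s (window 3): ALLOW
  req#12 t=30s (window 3): ALLOW
  req#13 t=32s (window 3): DENY
  req#14 t=35s (window 3): DENY

Allowed counts by window: 2 2 2 2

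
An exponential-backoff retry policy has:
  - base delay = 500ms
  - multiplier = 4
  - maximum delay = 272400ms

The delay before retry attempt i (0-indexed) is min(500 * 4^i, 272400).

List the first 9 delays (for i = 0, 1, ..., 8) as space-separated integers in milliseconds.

Answer: 500 2000 8000 32000 128000 272400 272400 272400 272400

Derivation:
Computing each delay:
  i=0: min(500*4^0, 272400) = 500
  i=1: min(500*4^1, 272400) = 2000
  i=2: min(500*4^2, 272400) = 8000
  i=3: min(500*4^3, 272400) = 32000
  i=4: min(500*4^4, 272400) = 128000
  i=5: min(500*4^5, 272400) = 272400
  i=6: min(500*4^6, 272400) = 272400
  i=7: min(500*4^7, 272400) = 272400
  i=8: min(500*4^8, 272400) = 272400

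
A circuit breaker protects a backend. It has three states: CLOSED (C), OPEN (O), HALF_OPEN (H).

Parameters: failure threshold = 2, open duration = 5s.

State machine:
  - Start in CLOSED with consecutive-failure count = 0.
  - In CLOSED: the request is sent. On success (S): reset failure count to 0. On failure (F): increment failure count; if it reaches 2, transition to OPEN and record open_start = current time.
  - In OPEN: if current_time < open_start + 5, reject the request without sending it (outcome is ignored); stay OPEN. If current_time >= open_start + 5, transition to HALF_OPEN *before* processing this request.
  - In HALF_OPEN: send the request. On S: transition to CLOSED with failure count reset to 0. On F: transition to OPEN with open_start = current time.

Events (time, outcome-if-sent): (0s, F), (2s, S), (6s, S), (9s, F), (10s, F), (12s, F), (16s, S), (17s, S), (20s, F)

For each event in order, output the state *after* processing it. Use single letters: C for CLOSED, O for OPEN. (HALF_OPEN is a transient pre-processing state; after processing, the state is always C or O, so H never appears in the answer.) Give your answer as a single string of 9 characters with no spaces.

State after each event:
  event#1 t=0s outcome=F: state=CLOSED
  event#2 t=2s outcome=S: state=CLOSED
  event#3 t=6s outcome=S: state=CLOSED
  event#4 t=9s outcome=F: state=CLOSED
  event#5 t=10s outcome=F: state=OPEN
  event#6 t=12s outcome=F: state=OPEN
  event#7 t=16s outcome=S: state=CLOSED
  event#8 t=17s outcome=S: state=CLOSED
  event#9 t=20s outcome=F: state=CLOSED

Answer: CCCCOOCCC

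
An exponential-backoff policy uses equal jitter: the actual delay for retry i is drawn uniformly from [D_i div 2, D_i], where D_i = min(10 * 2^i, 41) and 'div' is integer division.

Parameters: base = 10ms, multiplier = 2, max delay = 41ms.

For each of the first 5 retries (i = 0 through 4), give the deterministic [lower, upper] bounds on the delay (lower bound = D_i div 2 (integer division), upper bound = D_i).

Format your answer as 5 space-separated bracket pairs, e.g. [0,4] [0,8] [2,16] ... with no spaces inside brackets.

Computing bounds per retry:
  i=0: D_i=min(10*2^0,41)=10, bounds=[5,10]
  i=1: D_i=min(10*2^1,41)=20, bounds=[10,20]
  i=2: D_i=min(10*2^2,41)=40, bounds=[20,40]
  i=3: D_i=min(10*2^3,41)=41, bounds=[20,41]
  i=4: D_i=min(10*2^4,41)=41, bounds=[20,41]

Answer: [5,10] [10,20] [20,40] [20,41] [20,41]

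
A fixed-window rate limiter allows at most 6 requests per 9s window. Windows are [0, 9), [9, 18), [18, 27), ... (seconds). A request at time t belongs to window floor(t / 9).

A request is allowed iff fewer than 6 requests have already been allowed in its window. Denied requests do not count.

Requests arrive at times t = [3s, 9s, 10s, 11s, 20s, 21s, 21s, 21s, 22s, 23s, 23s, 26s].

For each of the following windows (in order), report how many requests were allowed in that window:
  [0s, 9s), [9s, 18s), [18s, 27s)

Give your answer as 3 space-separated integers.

Processing requests:
  req#1 t=3s (window 0): ALLOW
  req#2 t=9s (window 1): ALLOW
  req#3 t=10s (window 1): ALLOW
  req#4 t=11s (window 1): ALLOW
  req#5 t=20s (window 2): ALLOW
  req#6 t=21s (window 2): ALLOW
  req#7 t=21s (window 2): ALLOW
  req#8 t=21s (window 2): ALLOW
  req#9 t=22s (window 2): ALLOW
  req#10 t=23s (window 2): ALLOW
  req#11 t=23s (window 2): DENY
  req#12 t=26s (window 2): DENY

Allowed counts by window: 1 3 6

Answer: 1 3 6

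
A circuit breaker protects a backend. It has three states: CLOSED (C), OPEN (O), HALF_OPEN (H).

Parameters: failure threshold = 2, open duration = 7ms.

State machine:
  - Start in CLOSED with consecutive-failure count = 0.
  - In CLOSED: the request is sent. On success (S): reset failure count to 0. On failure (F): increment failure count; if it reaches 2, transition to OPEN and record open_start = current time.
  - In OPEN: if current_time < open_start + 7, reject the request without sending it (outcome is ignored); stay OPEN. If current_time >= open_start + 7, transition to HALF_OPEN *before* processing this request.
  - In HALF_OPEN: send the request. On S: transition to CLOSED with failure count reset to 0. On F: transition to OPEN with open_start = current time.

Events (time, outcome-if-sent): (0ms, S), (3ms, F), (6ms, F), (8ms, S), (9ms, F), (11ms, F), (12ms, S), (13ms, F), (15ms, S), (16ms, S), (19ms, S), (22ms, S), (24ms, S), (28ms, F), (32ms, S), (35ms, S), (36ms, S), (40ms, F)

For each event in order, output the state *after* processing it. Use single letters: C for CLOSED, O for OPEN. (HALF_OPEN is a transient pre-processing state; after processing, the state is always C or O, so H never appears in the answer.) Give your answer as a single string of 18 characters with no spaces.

Answer: CCOOOOOOOOOCCCCCCC

Derivation:
State after each event:
  event#1 t=0ms outcome=S: state=CLOSED
  event#2 t=3ms outcome=F: state=CLOSED
  event#3 t=6ms outcome=F: state=OPEN
  event#4 t=8ms outcome=S: state=OPEN
  event#5 t=9ms outcome=F: state=OPEN
  event#6 t=11ms outcome=F: state=OPEN
  event#7 t=12ms outcome=S: state=OPEN
  event#8 t=13ms outcome=F: state=OPEN
  event#9 t=15ms outcome=S: state=OPEN
  event#10 t=16ms outcome=S: state=OPEN
  event#11 t=19ms outcome=S: state=OPEN
  event#12 t=22ms outcome=S: state=CLOSED
  event#13 t=24ms outcome=S: state=CLOSED
  event#14 t=28ms outcome=F: state=CLOSED
  event#15 t=32ms outcome=S: state=CLOSED
  event#16 t=35ms outcome=S: state=CLOSED
  event#17 t=36ms outcome=S: state=CLOSED
  event#18 t=40ms outcome=F: state=CLOSED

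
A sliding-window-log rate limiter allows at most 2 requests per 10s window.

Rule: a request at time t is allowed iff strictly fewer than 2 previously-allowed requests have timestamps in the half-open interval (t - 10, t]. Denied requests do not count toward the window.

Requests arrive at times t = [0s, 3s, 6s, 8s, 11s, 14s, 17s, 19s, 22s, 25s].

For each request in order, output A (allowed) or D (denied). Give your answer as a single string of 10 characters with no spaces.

Tracking allowed requests in the window:
  req#1 t=0s: ALLOW
  req#2 t=3s: ALLOW
  req#3 t=6s: DENY
  req#4 t=8s: DENY
  req#5 t=11s: ALLOW
  req#6 t=14s: ALLOW
  req#7 t=17s: DENY
  req#8 t=19s: DENY
  req#9 t=22s: ALLOW
  req#10 t=25s: ALLOW

Answer: AADDAADDAA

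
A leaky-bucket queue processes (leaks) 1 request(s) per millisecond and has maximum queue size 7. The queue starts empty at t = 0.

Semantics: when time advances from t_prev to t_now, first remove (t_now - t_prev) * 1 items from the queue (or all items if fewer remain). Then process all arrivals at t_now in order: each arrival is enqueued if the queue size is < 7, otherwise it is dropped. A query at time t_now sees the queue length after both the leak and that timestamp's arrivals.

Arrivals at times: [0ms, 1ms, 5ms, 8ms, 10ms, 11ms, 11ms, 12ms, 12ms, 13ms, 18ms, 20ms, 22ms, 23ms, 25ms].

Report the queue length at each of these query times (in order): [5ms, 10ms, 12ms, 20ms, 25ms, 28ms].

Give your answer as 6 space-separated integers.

Answer: 1 1 3 1 1 0

Derivation:
Queue lengths at query times:
  query t=5ms: backlog = 1
  query t=10ms: backlog = 1
  query t=12ms: backlog = 3
  query t=20ms: backlog = 1
  query t=25ms: backlog = 1
  query t=28ms: backlog = 0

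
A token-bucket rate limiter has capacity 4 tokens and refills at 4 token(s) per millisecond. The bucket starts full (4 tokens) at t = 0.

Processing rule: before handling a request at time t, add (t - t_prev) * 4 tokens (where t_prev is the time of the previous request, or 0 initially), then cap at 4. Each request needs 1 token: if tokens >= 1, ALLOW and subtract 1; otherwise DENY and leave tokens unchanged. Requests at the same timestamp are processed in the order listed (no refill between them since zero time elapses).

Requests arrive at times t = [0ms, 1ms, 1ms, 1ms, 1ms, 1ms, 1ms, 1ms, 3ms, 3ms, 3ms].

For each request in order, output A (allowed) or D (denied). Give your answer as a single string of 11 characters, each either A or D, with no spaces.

Answer: AAAAADDDAAA

Derivation:
Simulating step by step:
  req#1 t=0ms: ALLOW
  req#2 t=1ms: ALLOW
  req#3 t=1ms: ALLOW
  req#4 t=1ms: ALLOW
  req#5 t=1ms: ALLOW
  req#6 t=1ms: DENY
  req#7 t=1ms: DENY
  req#8 t=1ms: DENY
  req#9 t=3ms: ALLOW
  req#10 t=3ms: ALLOW
  req#11 t=3ms: ALLOW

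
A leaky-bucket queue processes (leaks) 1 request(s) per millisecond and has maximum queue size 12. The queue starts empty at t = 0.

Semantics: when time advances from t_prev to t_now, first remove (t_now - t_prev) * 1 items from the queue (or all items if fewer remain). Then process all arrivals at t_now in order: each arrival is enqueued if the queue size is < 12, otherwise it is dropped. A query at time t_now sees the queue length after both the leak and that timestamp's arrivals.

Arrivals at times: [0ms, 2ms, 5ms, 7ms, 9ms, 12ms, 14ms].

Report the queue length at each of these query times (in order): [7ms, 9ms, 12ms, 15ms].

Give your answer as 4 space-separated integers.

Queue lengths at query times:
  query t=7ms: backlog = 1
  query t=9ms: backlog = 1
  query t=12ms: backlog = 1
  query t=15ms: backlog = 0

Answer: 1 1 1 0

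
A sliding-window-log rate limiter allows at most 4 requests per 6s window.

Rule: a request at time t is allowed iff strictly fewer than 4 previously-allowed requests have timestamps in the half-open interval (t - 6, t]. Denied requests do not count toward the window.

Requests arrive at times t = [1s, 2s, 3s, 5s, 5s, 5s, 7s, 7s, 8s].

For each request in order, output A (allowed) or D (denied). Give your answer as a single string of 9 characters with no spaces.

Answer: AAAADDADA

Derivation:
Tracking allowed requests in the window:
  req#1 t=1s: ALLOW
  req#2 t=2s: ALLOW
  req#3 t=3s: ALLOW
  req#4 t=5s: ALLOW
  req#5 t=5s: DENY
  req#6 t=5s: DENY
  req#7 t=7s: ALLOW
  req#8 t=7s: DENY
  req#9 t=8s: ALLOW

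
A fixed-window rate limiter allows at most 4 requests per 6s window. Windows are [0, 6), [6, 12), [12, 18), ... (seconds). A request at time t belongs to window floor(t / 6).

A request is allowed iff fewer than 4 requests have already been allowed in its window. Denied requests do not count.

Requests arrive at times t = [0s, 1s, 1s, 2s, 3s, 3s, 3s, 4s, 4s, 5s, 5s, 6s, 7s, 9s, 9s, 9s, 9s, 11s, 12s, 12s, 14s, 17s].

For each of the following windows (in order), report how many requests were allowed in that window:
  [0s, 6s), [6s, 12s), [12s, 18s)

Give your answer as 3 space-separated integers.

Processing requests:
  req#1 t=0s (window 0): ALLOW
  req#2 t=1s (window 0): ALLOW
  req#3 t=1s (window 0): ALLOW
  req#4 t=2s (window 0): ALLOW
  req#5 t=3s (window 0): DENY
  req#6 t=3s (window 0): DENY
  req#7 t=3s (window 0): DENY
  req#8 t=4s (window 0): DENY
  req#9 t=4s (window 0): DENY
  req#10 t=5s (window 0): DENY
  req#11 t=5s (window 0): DENY
  req#12 t=6s (window 1): ALLOW
  req#13 t=7s (window 1): ALLOW
  req#14 t=9s (window 1): ALLOW
  req#15 t=9s (window 1): ALLOW
  req#16 t=9s (window 1): DENY
  req#17 t=9s (window 1): DENY
  req#18 t=11s (window 1): DENY
  req#19 t=12s (window 2): ALLOW
  req#20 t=12s (window 2): ALLOW
  req#21 t=14s (window 2): ALLOW
  req#22 t=17s (window 2): ALLOW

Allowed counts by window: 4 4 4

Answer: 4 4 4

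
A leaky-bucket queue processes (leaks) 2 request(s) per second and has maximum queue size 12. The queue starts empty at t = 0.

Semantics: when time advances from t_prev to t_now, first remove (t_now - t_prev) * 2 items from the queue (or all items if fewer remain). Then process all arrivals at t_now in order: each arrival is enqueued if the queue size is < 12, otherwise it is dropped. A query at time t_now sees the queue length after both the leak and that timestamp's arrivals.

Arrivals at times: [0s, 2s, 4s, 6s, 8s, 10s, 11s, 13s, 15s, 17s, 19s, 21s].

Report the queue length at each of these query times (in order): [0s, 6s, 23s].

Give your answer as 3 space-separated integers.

Answer: 1 1 0

Derivation:
Queue lengths at query times:
  query t=0s: backlog = 1
  query t=6s: backlog = 1
  query t=23s: backlog = 0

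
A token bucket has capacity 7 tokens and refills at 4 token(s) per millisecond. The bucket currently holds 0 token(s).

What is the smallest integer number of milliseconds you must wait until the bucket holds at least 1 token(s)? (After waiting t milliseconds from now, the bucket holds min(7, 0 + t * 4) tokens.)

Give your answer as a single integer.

Need 0 + t * 4 >= 1, so t >= 1/4.
Smallest integer t = ceil(1/4) = 1.

Answer: 1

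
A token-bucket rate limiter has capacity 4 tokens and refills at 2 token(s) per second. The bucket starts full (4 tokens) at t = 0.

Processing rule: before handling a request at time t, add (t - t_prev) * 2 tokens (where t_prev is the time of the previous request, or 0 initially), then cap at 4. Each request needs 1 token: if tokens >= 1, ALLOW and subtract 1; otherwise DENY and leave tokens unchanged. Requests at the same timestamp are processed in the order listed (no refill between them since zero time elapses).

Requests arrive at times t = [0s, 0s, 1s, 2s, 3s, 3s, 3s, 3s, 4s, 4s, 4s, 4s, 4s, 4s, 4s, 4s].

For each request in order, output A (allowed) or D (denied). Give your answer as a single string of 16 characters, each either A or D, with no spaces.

Answer: AAAAAAAAAADDDDDD

Derivation:
Simulating step by step:
  req#1 t=0s: ALLOW
  req#2 t=0s: ALLOW
  req#3 t=1s: ALLOW
  req#4 t=2s: ALLOW
  req#5 t=3s: ALLOW
  req#6 t=3s: ALLOW
  req#7 t=3s: ALLOW
  req#8 t=3s: ALLOW
  req#9 t=4s: ALLOW
  req#10 t=4s: ALLOW
  req#11 t=4s: DENY
  req#12 t=4s: DENY
  req#13 t=4s: DENY
  req#14 t=4s: DENY
  req#15 t=4s: DENY
  req#16 t=4s: DENY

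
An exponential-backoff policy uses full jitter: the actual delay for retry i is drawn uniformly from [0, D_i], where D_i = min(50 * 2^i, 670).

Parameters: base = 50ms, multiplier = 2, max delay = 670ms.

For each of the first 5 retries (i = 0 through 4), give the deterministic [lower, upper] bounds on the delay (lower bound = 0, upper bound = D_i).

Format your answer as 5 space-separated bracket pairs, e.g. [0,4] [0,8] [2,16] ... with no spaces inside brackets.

Computing bounds per retry:
  i=0: D_i=min(50*2^0,670)=50, bounds=[0,50]
  i=1: D_i=min(50*2^1,670)=100, bounds=[0,100]
  i=2: D_i=min(50*2^2,670)=200, bounds=[0,200]
  i=3: D_i=min(50*2^3,670)=400, bounds=[0,400]
  i=4: D_i=min(50*2^4,670)=670, bounds=[0,670]

Answer: [0,50] [0,100] [0,200] [0,400] [0,670]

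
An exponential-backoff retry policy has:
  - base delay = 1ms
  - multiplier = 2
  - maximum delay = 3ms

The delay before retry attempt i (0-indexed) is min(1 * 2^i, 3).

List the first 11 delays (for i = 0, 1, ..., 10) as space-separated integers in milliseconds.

Computing each delay:
  i=0: min(1*2^0, 3) = 1
  i=1: min(1*2^1, 3) = 2
  i=2: min(1*2^2, 3) = 3
  i=3: min(1*2^3, 3) = 3
  i=4: min(1*2^4, 3) = 3
  i=5: min(1*2^5, 3) = 3
  i=6: min(1*2^6, 3) = 3
  i=7: min(1*2^7, 3) = 3
  i=8: min(1*2^8, 3) = 3
  i=9: min(1*2^9, 3) = 3
  i=10: min(1*2^10, 3) = 3

Answer: 1 2 3 3 3 3 3 3 3 3 3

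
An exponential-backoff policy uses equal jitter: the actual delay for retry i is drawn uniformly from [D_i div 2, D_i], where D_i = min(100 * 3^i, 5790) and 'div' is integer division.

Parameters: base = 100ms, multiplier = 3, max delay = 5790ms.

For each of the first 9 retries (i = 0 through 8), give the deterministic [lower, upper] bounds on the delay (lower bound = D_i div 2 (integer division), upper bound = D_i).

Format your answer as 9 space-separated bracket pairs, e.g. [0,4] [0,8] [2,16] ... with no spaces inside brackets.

Computing bounds per retry:
  i=0: D_i=min(100*3^0,5790)=100, bounds=[50,100]
  i=1: D_i=min(100*3^1,5790)=300, bounds=[150,300]
  i=2: D_i=min(100*3^2,5790)=900, bounds=[450,900]
  i=3: D_i=min(100*3^3,5790)=2700, bounds=[1350,2700]
  i=4: D_i=min(100*3^4,5790)=5790, bounds=[2895,5790]
  i=5: D_i=min(100*3^5,5790)=5790, bounds=[2895,5790]
  i=6: D_i=min(100*3^6,5790)=5790, bounds=[2895,5790]
  i=7: D_i=min(100*3^7,5790)=5790, bounds=[2895,5790]
  i=8: D_i=min(100*3^8,5790)=5790, bounds=[2895,5790]

Answer: [50,100] [150,300] [450,900] [1350,2700] [2895,5790] [2895,5790] [2895,5790] [2895,5790] [2895,5790]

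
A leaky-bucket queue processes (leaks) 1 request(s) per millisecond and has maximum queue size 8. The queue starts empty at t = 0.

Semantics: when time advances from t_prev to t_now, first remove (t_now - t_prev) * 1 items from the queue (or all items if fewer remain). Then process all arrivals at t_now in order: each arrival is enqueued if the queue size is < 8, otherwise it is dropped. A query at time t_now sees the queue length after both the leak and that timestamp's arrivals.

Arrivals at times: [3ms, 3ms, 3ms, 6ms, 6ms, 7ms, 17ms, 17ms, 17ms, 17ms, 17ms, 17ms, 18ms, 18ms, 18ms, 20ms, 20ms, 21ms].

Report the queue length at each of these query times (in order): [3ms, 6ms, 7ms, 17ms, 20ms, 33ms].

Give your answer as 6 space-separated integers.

Answer: 3 2 2 6 8 0

Derivation:
Queue lengths at query times:
  query t=3ms: backlog = 3
  query t=6ms: backlog = 2
  query t=7ms: backlog = 2
  query t=17ms: backlog = 6
  query t=20ms: backlog = 8
  query t=33ms: backlog = 0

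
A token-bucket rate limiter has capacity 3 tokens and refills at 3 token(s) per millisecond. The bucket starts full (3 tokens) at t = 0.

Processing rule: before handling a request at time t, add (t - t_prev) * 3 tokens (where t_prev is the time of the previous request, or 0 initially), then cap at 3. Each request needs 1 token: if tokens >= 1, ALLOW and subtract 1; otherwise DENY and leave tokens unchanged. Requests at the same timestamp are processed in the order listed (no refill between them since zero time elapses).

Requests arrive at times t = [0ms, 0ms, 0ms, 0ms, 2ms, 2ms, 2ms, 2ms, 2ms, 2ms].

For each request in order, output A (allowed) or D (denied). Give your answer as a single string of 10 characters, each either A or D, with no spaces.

Answer: AAADAAADDD

Derivation:
Simulating step by step:
  req#1 t=0ms: ALLOW
  req#2 t=0ms: ALLOW
  req#3 t=0ms: ALLOW
  req#4 t=0ms: DENY
  req#5 t=2ms: ALLOW
  req#6 t=2ms: ALLOW
  req#7 t=2ms: ALLOW
  req#8 t=2ms: DENY
  req#9 t=2ms: DENY
  req#10 t=2ms: DENY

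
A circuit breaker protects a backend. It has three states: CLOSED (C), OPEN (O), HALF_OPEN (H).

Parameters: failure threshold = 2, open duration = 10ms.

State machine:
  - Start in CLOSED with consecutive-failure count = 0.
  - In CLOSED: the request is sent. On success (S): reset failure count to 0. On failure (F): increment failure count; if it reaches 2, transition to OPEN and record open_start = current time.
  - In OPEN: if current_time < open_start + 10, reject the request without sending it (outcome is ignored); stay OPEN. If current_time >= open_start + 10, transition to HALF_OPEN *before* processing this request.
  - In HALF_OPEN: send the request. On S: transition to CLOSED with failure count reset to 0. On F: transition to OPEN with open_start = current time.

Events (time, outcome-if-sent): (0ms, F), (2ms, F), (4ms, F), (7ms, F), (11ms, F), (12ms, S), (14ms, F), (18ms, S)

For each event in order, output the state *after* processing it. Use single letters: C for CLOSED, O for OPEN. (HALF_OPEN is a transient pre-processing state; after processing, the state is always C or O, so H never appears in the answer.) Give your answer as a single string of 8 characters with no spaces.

State after each event:
  event#1 t=0ms outcome=F: state=CLOSED
  event#2 t=2ms outcome=F: state=OPEN
  event#3 t=4ms outcome=F: state=OPEN
  event#4 t=7ms outcome=F: state=OPEN
  event#5 t=11ms outcome=F: state=OPEN
  event#6 t=12ms outcome=S: state=CLOSED
  event#7 t=14ms outcome=F: state=CLOSED
  event#8 t=18ms outcome=S: state=CLOSED

Answer: COOOOCCC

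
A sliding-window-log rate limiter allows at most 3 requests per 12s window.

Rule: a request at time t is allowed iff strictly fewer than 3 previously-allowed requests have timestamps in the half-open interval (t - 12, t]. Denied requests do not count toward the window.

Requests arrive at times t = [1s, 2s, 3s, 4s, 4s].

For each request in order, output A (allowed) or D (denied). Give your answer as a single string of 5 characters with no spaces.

Tracking allowed requests in the window:
  req#1 t=1s: ALLOW
  req#2 t=2s: ALLOW
  req#3 t=3s: ALLOW
  req#4 t=4s: DENY
  req#5 t=4s: DENY

Answer: AAADD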